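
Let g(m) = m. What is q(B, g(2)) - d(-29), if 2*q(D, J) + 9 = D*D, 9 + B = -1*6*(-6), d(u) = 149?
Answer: 211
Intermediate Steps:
B = 27 (B = -9 - 1*6*(-6) = -9 - 6*(-6) = -9 + 36 = 27)
q(D, J) = -9/2 + D**2/2 (q(D, J) = -9/2 + (D*D)/2 = -9/2 + D**2/2)
q(B, g(2)) - d(-29) = (-9/2 + (1/2)*27**2) - 1*149 = (-9/2 + (1/2)*729) - 149 = (-9/2 + 729/2) - 149 = 360 - 149 = 211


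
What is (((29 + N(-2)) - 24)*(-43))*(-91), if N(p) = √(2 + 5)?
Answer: 19565 + 3913*√7 ≈ 29918.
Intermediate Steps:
N(p) = √7
(((29 + N(-2)) - 24)*(-43))*(-91) = (((29 + √7) - 24)*(-43))*(-91) = ((5 + √7)*(-43))*(-91) = (-215 - 43*√7)*(-91) = 19565 + 3913*√7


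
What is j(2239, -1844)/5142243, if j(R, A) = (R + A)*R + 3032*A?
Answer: -4706603/5142243 ≈ -0.91528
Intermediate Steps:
j(R, A) = 3032*A + R*(A + R) (j(R, A) = (A + R)*R + 3032*A = R*(A + R) + 3032*A = 3032*A + R*(A + R))
j(2239, -1844)/5142243 = (2239**2 + 3032*(-1844) - 1844*2239)/5142243 = (5013121 - 5591008 - 4128716)*(1/5142243) = -4706603*1/5142243 = -4706603/5142243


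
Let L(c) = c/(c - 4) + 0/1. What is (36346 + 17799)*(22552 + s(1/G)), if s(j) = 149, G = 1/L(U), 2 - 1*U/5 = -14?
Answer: 1229145645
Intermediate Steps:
U = 80 (U = 10 - 5*(-14) = 10 + 70 = 80)
L(c) = c/(-4 + c) (L(c) = c/(-4 + c) + 0*1 = c/(-4 + c) + 0 = c/(-4 + c))
G = 19/20 (G = 1/(80/(-4 + 80)) = 1/(80/76) = 1/(80*(1/76)) = 1/(20/19) = 19/20 ≈ 0.95000)
(36346 + 17799)*(22552 + s(1/G)) = (36346 + 17799)*(22552 + 149) = 54145*22701 = 1229145645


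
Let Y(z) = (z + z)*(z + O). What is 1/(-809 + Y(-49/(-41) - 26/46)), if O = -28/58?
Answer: -25788221/20857890277 ≈ -0.0012364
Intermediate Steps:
O = -14/29 (O = -28*1/58 = -14/29 ≈ -0.48276)
Y(z) = 2*z*(-14/29 + z) (Y(z) = (z + z)*(z - 14/29) = (2*z)*(-14/29 + z) = 2*z*(-14/29 + z))
1/(-809 + Y(-49/(-41) - 26/46)) = 1/(-809 + 2*(-49/(-41) - 26/46)*(-14 + 29*(-49/(-41) - 26/46))/29) = 1/(-809 + 2*(-49*(-1/41) - 26*1/46)*(-14 + 29*(-49*(-1/41) - 26*1/46))/29) = 1/(-809 + 2*(49/41 - 13/23)*(-14 + 29*(49/41 - 13/23))/29) = 1/(-809 + (2/29)*(594/943)*(-14 + 29*(594/943))) = 1/(-809 + (2/29)*(594/943)*(-14 + 17226/943)) = 1/(-809 + (2/29)*(594/943)*(4024/943)) = 1/(-809 + 4780512/25788221) = 1/(-20857890277/25788221) = -25788221/20857890277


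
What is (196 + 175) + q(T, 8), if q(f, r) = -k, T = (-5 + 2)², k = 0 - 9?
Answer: 380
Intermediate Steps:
k = -9
T = 9 (T = (-3)² = 9)
q(f, r) = 9 (q(f, r) = -1*(-9) = 9)
(196 + 175) + q(T, 8) = (196 + 175) + 9 = 371 + 9 = 380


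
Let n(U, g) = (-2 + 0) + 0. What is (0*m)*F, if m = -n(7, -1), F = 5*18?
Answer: 0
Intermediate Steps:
F = 90
n(U, g) = -2 (n(U, g) = -2 + 0 = -2)
m = 2 (m = -1*(-2) = 2)
(0*m)*F = (0*2)*90 = 0*90 = 0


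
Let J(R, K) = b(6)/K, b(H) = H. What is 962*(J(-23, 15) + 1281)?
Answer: 6163534/5 ≈ 1.2327e+6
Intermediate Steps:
J(R, K) = 6/K
962*(J(-23, 15) + 1281) = 962*(6/15 + 1281) = 962*(6*(1/15) + 1281) = 962*(⅖ + 1281) = 962*(6407/5) = 6163534/5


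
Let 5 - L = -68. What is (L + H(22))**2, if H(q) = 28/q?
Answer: 667489/121 ≈ 5516.4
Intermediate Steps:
L = 73 (L = 5 - 1*(-68) = 5 + 68 = 73)
(L + H(22))**2 = (73 + 28/22)**2 = (73 + 28*(1/22))**2 = (73 + 14/11)**2 = (817/11)**2 = 667489/121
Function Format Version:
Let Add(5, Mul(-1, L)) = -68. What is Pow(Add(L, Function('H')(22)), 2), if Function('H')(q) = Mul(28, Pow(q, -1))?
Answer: Rational(667489, 121) ≈ 5516.4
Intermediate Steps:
L = 73 (L = Add(5, Mul(-1, -68)) = Add(5, 68) = 73)
Pow(Add(L, Function('H')(22)), 2) = Pow(Add(73, Mul(28, Pow(22, -1))), 2) = Pow(Add(73, Mul(28, Rational(1, 22))), 2) = Pow(Add(73, Rational(14, 11)), 2) = Pow(Rational(817, 11), 2) = Rational(667489, 121)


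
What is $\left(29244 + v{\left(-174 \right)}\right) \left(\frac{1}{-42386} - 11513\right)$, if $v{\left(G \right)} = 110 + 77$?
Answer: $- \frac{14362034249189}{42386} \approx -3.3884 \cdot 10^{8}$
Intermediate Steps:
$v{\left(G \right)} = 187$
$\left(29244 + v{\left(-174 \right)}\right) \left(\frac{1}{-42386} - 11513\right) = \left(29244 + 187\right) \left(\frac{1}{-42386} - 11513\right) = 29431 \left(- \frac{1}{42386} - 11513\right) = 29431 \left(- \frac{487990019}{42386}\right) = - \frac{14362034249189}{42386}$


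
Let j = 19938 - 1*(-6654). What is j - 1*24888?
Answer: 1704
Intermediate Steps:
j = 26592 (j = 19938 + 6654 = 26592)
j - 1*24888 = 26592 - 1*24888 = 26592 - 24888 = 1704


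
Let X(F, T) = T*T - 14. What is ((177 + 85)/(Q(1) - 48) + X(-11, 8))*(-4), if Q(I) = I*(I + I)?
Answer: -4076/23 ≈ -177.22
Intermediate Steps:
X(F, T) = -14 + T² (X(F, T) = T² - 14 = -14 + T²)
Q(I) = 2*I² (Q(I) = I*(2*I) = 2*I²)
((177 + 85)/(Q(1) - 48) + X(-11, 8))*(-4) = ((177 + 85)/(2*1² - 48) + (-14 + 8²))*(-4) = (262/(2*1 - 48) + (-14 + 64))*(-4) = (262/(2 - 48) + 50)*(-4) = (262/(-46) + 50)*(-4) = (262*(-1/46) + 50)*(-4) = (-131/23 + 50)*(-4) = (1019/23)*(-4) = -4076/23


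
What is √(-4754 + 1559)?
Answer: 3*I*√355 ≈ 56.524*I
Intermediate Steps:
√(-4754 + 1559) = √(-3195) = 3*I*√355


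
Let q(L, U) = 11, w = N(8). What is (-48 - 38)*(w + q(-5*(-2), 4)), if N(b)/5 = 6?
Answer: -3526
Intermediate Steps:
N(b) = 30 (N(b) = 5*6 = 30)
w = 30
(-48 - 38)*(w + q(-5*(-2), 4)) = (-48 - 38)*(30 + 11) = -86*41 = -3526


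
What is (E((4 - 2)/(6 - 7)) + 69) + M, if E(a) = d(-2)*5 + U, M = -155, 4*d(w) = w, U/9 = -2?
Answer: -213/2 ≈ -106.50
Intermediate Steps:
U = -18 (U = 9*(-2) = -18)
d(w) = w/4
E(a) = -41/2 (E(a) = ((1/4)*(-2))*5 - 18 = -1/2*5 - 18 = -5/2 - 18 = -41/2)
(E((4 - 2)/(6 - 7)) + 69) + M = (-41/2 + 69) - 155 = 97/2 - 155 = -213/2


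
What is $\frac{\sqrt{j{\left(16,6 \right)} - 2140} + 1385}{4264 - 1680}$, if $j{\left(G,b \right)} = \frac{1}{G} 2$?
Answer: $\frac{1385}{2584} + \frac{i \sqrt{34238}}{10336} \approx 0.53599 + 0.017902 i$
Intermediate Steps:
$j{\left(G,b \right)} = \frac{2}{G}$
$\frac{\sqrt{j{\left(16,6 \right)} - 2140} + 1385}{4264 - 1680} = \frac{\sqrt{\frac{2}{16} - 2140} + 1385}{4264 - 1680} = \frac{\sqrt{2 \cdot \frac{1}{16} - 2140} + 1385}{2584} = \left(\sqrt{\frac{1}{8} - 2140} + 1385\right) \frac{1}{2584} = \left(\sqrt{- \frac{17119}{8}} + 1385\right) \frac{1}{2584} = \left(\frac{i \sqrt{34238}}{4} + 1385\right) \frac{1}{2584} = \left(1385 + \frac{i \sqrt{34238}}{4}\right) \frac{1}{2584} = \frac{1385}{2584} + \frac{i \sqrt{34238}}{10336}$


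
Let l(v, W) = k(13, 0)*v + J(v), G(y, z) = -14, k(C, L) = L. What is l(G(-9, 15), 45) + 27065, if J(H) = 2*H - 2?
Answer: 27035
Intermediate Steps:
J(H) = -2 + 2*H
l(v, W) = -2 + 2*v (l(v, W) = 0*v + (-2 + 2*v) = 0 + (-2 + 2*v) = -2 + 2*v)
l(G(-9, 15), 45) + 27065 = (-2 + 2*(-14)) + 27065 = (-2 - 28) + 27065 = -30 + 27065 = 27035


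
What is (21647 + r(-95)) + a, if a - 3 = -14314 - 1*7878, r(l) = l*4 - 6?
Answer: -928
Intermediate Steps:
r(l) = -6 + 4*l (r(l) = 4*l - 6 = -6 + 4*l)
a = -22189 (a = 3 + (-14314 - 1*7878) = 3 + (-14314 - 7878) = 3 - 22192 = -22189)
(21647 + r(-95)) + a = (21647 + (-6 + 4*(-95))) - 22189 = (21647 + (-6 - 380)) - 22189 = (21647 - 386) - 22189 = 21261 - 22189 = -928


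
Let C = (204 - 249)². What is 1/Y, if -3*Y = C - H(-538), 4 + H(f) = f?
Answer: -3/2567 ≈ -0.0011687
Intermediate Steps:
H(f) = -4 + f
C = 2025 (C = (-45)² = 2025)
Y = -2567/3 (Y = -(2025 - (-4 - 538))/3 = -(2025 - 1*(-542))/3 = -(2025 + 542)/3 = -⅓*2567 = -2567/3 ≈ -855.67)
1/Y = 1/(-2567/3) = -3/2567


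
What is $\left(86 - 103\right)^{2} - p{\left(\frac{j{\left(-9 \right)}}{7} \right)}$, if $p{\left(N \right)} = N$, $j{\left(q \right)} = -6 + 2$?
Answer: $\frac{2027}{7} \approx 289.57$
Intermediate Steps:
$j{\left(q \right)} = -4$
$\left(86 - 103\right)^{2} - p{\left(\frac{j{\left(-9 \right)}}{7} \right)} = \left(86 - 103\right)^{2} - - \frac{4}{7} = \left(-17\right)^{2} - \left(-4\right) \frac{1}{7} = 289 - - \frac{4}{7} = 289 + \frac{4}{7} = \frac{2027}{7}$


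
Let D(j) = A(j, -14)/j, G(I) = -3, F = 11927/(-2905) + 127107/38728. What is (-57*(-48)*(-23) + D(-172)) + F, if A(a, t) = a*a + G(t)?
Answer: -305263282503273/4837708120 ≈ -63101.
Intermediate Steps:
F = -92663021/112504840 (F = 11927*(-1/2905) + 127107*(1/38728) = -11927/2905 + 127107/38728 = -92663021/112504840 ≈ -0.82364)
A(a, t) = -3 + a² (A(a, t) = a*a - 3 = a² - 3 = -3 + a²)
D(j) = (-3 + j²)/j
(-57*(-48)*(-23) + D(-172)) + F = (-57*(-48)*(-23) + (-172 - 3/(-172))) - 92663021/112504840 = (2736*(-23) + (-172 - 3*(-1/172))) - 92663021/112504840 = (-62928 + (-172 + 3/172)) - 92663021/112504840 = (-62928 - 29581/172) - 92663021/112504840 = -10853197/172 - 92663021/112504840 = -305263282503273/4837708120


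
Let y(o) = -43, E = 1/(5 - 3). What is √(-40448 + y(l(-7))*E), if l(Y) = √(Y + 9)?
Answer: I*√161878/2 ≈ 201.17*I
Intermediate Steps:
l(Y) = √(9 + Y)
E = ½ (E = 1/2 = ½ ≈ 0.50000)
√(-40448 + y(l(-7))*E) = √(-40448 - 43*½) = √(-40448 - 43/2) = √(-80939/2) = I*√161878/2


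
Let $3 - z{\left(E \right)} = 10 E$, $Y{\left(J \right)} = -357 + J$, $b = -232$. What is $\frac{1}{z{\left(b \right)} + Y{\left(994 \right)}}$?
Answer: $\frac{1}{2960} \approx 0.00033784$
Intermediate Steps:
$z{\left(E \right)} = 3 - 10 E$
$\frac{1}{z{\left(b \right)} + Y{\left(994 \right)}} = \frac{1}{\left(3 - -2320\right) + \left(-357 + 994\right)} = \frac{1}{\left(3 + 2320\right) + 637} = \frac{1}{2323 + 637} = \frac{1}{2960}$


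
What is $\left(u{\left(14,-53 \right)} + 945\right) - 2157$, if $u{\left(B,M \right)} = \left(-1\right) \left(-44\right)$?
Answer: $-1168$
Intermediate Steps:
$u{\left(B,M \right)} = 44$
$\left(u{\left(14,-53 \right)} + 945\right) - 2157 = \left(44 + 945\right) - 2157 = 989 - 2157 = -1168$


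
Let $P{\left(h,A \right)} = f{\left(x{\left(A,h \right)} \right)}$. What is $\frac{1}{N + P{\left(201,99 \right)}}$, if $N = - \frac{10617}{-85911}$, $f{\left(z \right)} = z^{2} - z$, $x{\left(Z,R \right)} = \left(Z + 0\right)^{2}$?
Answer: $\frac{28637}{2750578126139} \approx 1.0411 \cdot 10^{-8}$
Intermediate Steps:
$x{\left(Z,R \right)} = Z^{2}$
$P{\left(h,A \right)} = A^{2} \left(-1 + A^{2}\right)$
$N = \frac{3539}{28637}$ ($N = \left(-10617\right) \left(- \frac{1}{85911}\right) = \frac{3539}{28637} \approx 0.12358$)
$\frac{1}{N + P{\left(201,99 \right)}} = \frac{1}{\frac{3539}{28637} + \left(99^{4} - 99^{2}\right)} = \frac{1}{\frac{3539}{28637} + \left(96059601 - 9801\right)} = \frac{1}{\frac{3539}{28637} + 96049800} = \frac{1}{\frac{2750578126139}{28637}} = \frac{28637}{2750578126139}$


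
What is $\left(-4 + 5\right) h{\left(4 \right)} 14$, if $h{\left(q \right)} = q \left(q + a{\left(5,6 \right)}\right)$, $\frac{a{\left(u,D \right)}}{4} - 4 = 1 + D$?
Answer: $2688$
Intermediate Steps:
$a{\left(u,D \right)} = 20 + 4 D$ ($a{\left(u,D \right)} = 16 + 4 \left(1 + D\right) = 16 + \left(4 + 4 D\right) = 20 + 4 D$)
$h{\left(q \right)} = q \left(44 + q\right)$ ($h{\left(q \right)} = q \left(q + \left(20 + 4 \cdot 6\right)\right) = q \left(q + \left(20 + 24\right)\right) = q \left(q + 44\right) = q \left(44 + q\right)$)
$\left(-4 + 5\right) h{\left(4 \right)} 14 = \left(-4 + 5\right) 4 \left(44 + 4\right) 14 = 1 \cdot 4 \cdot 48 \cdot 14 = 1 \cdot 192 \cdot 14 = 192 \cdot 14 = 2688$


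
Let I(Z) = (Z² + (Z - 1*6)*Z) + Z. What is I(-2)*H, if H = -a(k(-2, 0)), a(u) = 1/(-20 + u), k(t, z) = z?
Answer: 9/10 ≈ 0.90000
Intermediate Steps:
I(Z) = Z + Z² + Z*(-6 + Z) (I(Z) = (Z² + (Z - 6)*Z) + Z = (Z² + (-6 + Z)*Z) + Z = (Z² + Z*(-6 + Z)) + Z = Z + Z² + Z*(-6 + Z))
H = 1/20 (H = -1/(-20 + 0) = -1/(-20) = -1*(-1/20) = 1/20 ≈ 0.050000)
I(-2)*H = -2*(-5 + 2*(-2))*(1/20) = -2*(-5 - 4)*(1/20) = -2*(-9)*(1/20) = 18*(1/20) = 9/10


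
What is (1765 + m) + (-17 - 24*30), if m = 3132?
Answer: 4160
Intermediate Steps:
(1765 + m) + (-17 - 24*30) = (1765 + 3132) + (-17 - 24*30) = 4897 + (-17 - 720) = 4897 - 737 = 4160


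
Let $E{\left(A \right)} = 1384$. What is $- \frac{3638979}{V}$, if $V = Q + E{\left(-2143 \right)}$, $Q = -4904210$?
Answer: $\frac{3638979}{4902826} \approx 0.74222$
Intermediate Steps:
$V = -4902826$ ($V = -4904210 + 1384 = -4902826$)
$- \frac{3638979}{V} = - \frac{3638979}{-4902826} = \left(-3638979\right) \left(- \frac{1}{4902826}\right) = \frac{3638979}{4902826}$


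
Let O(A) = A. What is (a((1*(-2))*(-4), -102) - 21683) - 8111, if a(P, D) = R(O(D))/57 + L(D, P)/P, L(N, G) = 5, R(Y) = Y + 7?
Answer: -715081/24 ≈ -29795.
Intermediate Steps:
R(Y) = 7 + Y
a(P, D) = 7/57 + 5/P + D/57 (a(P, D) = (7 + D)/57 + 5/P = (7 + D)*(1/57) + 5/P = (7/57 + D/57) + 5/P = 7/57 + 5/P + D/57)
(a((1*(-2))*(-4), -102) - 21683) - 8111 = ((285 + ((1*(-2))*(-4))*(7 - 102))/(57*(((1*(-2))*(-4)))) - 21683) - 8111 = ((285 - 2*(-4)*(-95))/(57*((-2*(-4)))) - 21683) - 8111 = ((1/57)*(285 + 8*(-95))/8 - 21683) - 8111 = ((1/57)*(1/8)*(285 - 760) - 21683) - 8111 = ((1/57)*(1/8)*(-475) - 21683) - 8111 = (-25/24 - 21683) - 8111 = -520417/24 - 8111 = -715081/24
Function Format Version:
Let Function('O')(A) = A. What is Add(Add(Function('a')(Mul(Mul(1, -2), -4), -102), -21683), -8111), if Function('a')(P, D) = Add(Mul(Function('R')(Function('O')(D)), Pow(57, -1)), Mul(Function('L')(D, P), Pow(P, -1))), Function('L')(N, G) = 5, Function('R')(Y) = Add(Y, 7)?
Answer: Rational(-715081, 24) ≈ -29795.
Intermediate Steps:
Function('R')(Y) = Add(7, Y)
Function('a')(P, D) = Add(Rational(7, 57), Mul(5, Pow(P, -1)), Mul(Rational(1, 57), D)) (Function('a')(P, D) = Add(Mul(Add(7, D), Pow(57, -1)), Mul(5, Pow(P, -1))) = Add(Mul(Add(7, D), Rational(1, 57)), Mul(5, Pow(P, -1))) = Add(Add(Rational(7, 57), Mul(Rational(1, 57), D)), Mul(5, Pow(P, -1))) = Add(Rational(7, 57), Mul(5, Pow(P, -1)), Mul(Rational(1, 57), D)))
Add(Add(Function('a')(Mul(Mul(1, -2), -4), -102), -21683), -8111) = Add(Add(Mul(Rational(1, 57), Pow(Mul(Mul(1, -2), -4), -1), Add(285, Mul(Mul(Mul(1, -2), -4), Add(7, -102)))), -21683), -8111) = Add(Add(Mul(Rational(1, 57), Pow(Mul(-2, -4), -1), Add(285, Mul(Mul(-2, -4), -95))), -21683), -8111) = Add(Add(Mul(Rational(1, 57), Pow(8, -1), Add(285, Mul(8, -95))), -21683), -8111) = Add(Add(Mul(Rational(1, 57), Rational(1, 8), Add(285, -760)), -21683), -8111) = Add(Add(Mul(Rational(1, 57), Rational(1, 8), -475), -21683), -8111) = Add(Add(Rational(-25, 24), -21683), -8111) = Add(Rational(-520417, 24), -8111) = Rational(-715081, 24)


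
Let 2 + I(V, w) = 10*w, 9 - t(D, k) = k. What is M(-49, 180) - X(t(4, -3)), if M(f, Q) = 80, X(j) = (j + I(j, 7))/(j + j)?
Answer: 230/3 ≈ 76.667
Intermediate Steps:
t(D, k) = 9 - k
I(V, w) = -2 + 10*w
X(j) = (68 + j)/(2*j) (X(j) = (j + (-2 + 10*7))/(j + j) = (j + (-2 + 70))/((2*j)) = (j + 68)*(1/(2*j)) = (68 + j)*(1/(2*j)) = (68 + j)/(2*j))
M(-49, 180) - X(t(4, -3)) = 80 - (68 + (9 - 1*(-3)))/(2*(9 - 1*(-3))) = 80 - (68 + (9 + 3))/(2*(9 + 3)) = 80 - (68 + 12)/(2*12) = 80 - 80/(2*12) = 80 - 1*10/3 = 80 - 10/3 = 230/3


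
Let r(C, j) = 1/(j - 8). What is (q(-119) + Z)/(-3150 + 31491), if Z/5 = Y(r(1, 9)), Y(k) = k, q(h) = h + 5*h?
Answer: -709/28341 ≈ -0.025017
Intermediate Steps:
r(C, j) = 1/(-8 + j)
q(h) = 6*h
Z = 5 (Z = 5/(-8 + 9) = 5/1 = 5*1 = 5)
(q(-119) + Z)/(-3150 + 31491) = (6*(-119) + 5)/(-3150 + 31491) = (-714 + 5)/28341 = -709*1/28341 = -709/28341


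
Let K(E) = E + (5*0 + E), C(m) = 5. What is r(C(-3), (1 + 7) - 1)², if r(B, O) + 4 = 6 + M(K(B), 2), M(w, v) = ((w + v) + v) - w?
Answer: 36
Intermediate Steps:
K(E) = 2*E (K(E) = E + (0 + E) = E + E = 2*E)
M(w, v) = 2*v (M(w, v) = ((v + w) + v) - w = (w + 2*v) - w = 2*v)
r(B, O) = 6 (r(B, O) = -4 + (6 + 2*2) = -4 + (6 + 4) = -4 + 10 = 6)
r(C(-3), (1 + 7) - 1)² = 6² = 36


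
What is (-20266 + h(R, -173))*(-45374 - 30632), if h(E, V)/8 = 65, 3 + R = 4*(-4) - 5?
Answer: 1500814476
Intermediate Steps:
R = -24 (R = -3 + (4*(-4) - 5) = -3 + (-16 - 5) = -3 - 21 = -24)
h(E, V) = 520 (h(E, V) = 8*65 = 520)
(-20266 + h(R, -173))*(-45374 - 30632) = (-20266 + 520)*(-45374 - 30632) = -19746*(-76006) = 1500814476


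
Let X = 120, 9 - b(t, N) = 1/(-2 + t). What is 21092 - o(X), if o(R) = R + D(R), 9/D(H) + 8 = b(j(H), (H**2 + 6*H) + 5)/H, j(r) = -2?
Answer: 79760836/3803 ≈ 20973.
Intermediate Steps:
b(t, N) = 9 - 1/(-2 + t)
D(H) = 9/(-8 + 37/(4*H)) (D(H) = 9/(-8 + ((-19 + 9*(-2))/(-2 - 2))/H) = 9/(-8 + ((-19 - 18)/(-4))/H) = 9/(-8 + (-1/4*(-37))/H) = 9/(-8 + 37/(4*H)))
o(R) = R - 36*R/(-37 + 32*R)
21092 - o(X) = 21092 - 120*(-73 + 32*120)/(-37 + 32*120) = 21092 - 120*(-73 + 3840)/(-37 + 3840) = 21092 - 120*3767/3803 = 21092 - 1*452040/3803 = 21092 - 452040/3803 = 79760836/3803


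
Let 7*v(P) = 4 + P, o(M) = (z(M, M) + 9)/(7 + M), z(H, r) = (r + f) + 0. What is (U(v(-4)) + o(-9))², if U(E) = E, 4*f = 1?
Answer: 1/64 ≈ 0.015625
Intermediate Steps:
f = ¼ (f = (¼)*1 = ¼ ≈ 0.25000)
z(H, r) = ¼ + r (z(H, r) = (r + ¼) + 0 = (¼ + r) + 0 = ¼ + r)
o(M) = (37/4 + M)/(7 + M) (o(M) = ((¼ + M) + 9)/(7 + M) = (37/4 + M)/(7 + M))
v(P) = 4/7 + P/7 (v(P) = (4 + P)/7 = 4/7 + P/7)
(U(v(-4)) + o(-9))² = ((4/7 + (⅐)*(-4)) + (37/4 - 9)/(7 - 9))² = ((4/7 - 4/7) + (¼)/(-2))² = (0 - ½*¼)² = (0 - ⅛)² = (-⅛)² = 1/64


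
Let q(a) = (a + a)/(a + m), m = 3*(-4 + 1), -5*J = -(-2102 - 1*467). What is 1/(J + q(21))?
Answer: -10/5103 ≈ -0.0019596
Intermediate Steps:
J = -2569/5 (J = -(-1)*(-2102 - 1*467)/5 = -(-1)*(-2102 - 467)/5 = -(-1)*(-2569)/5 = -1/5*2569 = -2569/5 ≈ -513.80)
m = -9 (m = 3*(-3) = -9)
q(a) = 2*a/(-9 + a) (q(a) = (a + a)/(a - 9) = (2*a)/(-9 + a) = 2*a/(-9 + a))
1/(J + q(21)) = 1/(-2569/5 + 2*21/(-9 + 21)) = 1/(-2569/5 + 2*21/12) = 1/(-2569/5 + 2*21*(1/12)) = 1/(-2569/5 + 7/2) = 1/(-5103/10) = -10/5103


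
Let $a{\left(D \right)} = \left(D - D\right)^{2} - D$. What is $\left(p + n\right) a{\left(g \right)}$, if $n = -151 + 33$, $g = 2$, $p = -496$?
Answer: $1228$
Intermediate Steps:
$n = -118$
$a{\left(D \right)} = - D$ ($a{\left(D \right)} = 0^{2} - D = 0 - D = - D$)
$\left(p + n\right) a{\left(g \right)} = \left(-496 - 118\right) \left(\left(-1\right) 2\right) = \left(-614\right) \left(-2\right) = 1228$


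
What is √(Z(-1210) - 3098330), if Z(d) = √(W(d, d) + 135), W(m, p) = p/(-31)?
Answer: √(-2977495130 + 31*√167245)/31 ≈ 1760.2*I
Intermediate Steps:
W(m, p) = -p/31 (W(m, p) = p*(-1/31) = -p/31)
Z(d) = √(135 - d/31) (Z(d) = √(-d/31 + 135) = √(135 - d/31))
√(Z(-1210) - 3098330) = √(√(129735 - 31*(-1210))/31 - 3098330) = √(√(129735 + 37510)/31 - 3098330) = √(√167245/31 - 3098330) = √(-3098330 + √167245/31)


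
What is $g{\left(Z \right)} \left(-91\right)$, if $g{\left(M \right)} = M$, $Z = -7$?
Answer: $637$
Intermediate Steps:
$g{\left(Z \right)} \left(-91\right) = \left(-7\right) \left(-91\right) = 637$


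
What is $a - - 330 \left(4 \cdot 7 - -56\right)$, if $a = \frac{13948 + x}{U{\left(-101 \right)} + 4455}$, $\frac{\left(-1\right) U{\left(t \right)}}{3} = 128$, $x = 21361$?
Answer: $\frac{112883429}{4071} \approx 27729.0$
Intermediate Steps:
$U{\left(t \right)} = -384$ ($U{\left(t \right)} = \left(-3\right) 128 = -384$)
$a = \frac{35309}{4071}$ ($a = \frac{13948 + 21361}{-384 + 4455} = \frac{35309}{4071} \approx 8.6733$)
$a - - 330 \left(4 \cdot 7 - -56\right) = \frac{35309}{4071} - - 330 \left(4 \cdot 7 - -56\right) = \frac{35309}{4071} - - 330 \left(28 + 56\right) = \frac{35309}{4071} - \left(-330\right) 84 = \frac{35309}{4071} - -27720 = \frac{35309}{4071} + 27720 = \frac{112883429}{4071}$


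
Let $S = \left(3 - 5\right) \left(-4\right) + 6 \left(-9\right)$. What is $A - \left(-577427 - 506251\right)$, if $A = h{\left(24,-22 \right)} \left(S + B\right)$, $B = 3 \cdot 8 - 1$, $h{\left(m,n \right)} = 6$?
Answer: $1083540$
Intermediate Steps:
$B = 23$ ($B = 24 - 1 = 23$)
$S = -46$ ($S = \left(-2\right) \left(-4\right) - 54 = 8 - 54 = -46$)
$A = -138$ ($A = 6 \left(-46 + 23\right) = 6 \left(-23\right) = -138$)
$A - \left(-577427 - 506251\right) = -138 - \left(-577427 - 506251\right) = -138 - -1083678 = -138 + 1083678 = 1083540$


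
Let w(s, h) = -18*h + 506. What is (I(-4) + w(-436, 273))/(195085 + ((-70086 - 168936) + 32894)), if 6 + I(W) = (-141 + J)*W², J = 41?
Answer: 6014/11043 ≈ 0.54460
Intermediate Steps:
w(s, h) = 506 - 18*h
I(W) = -6 - 100*W² (I(W) = -6 + (-141 + 41)*W² = -6 - 100*W²)
(I(-4) + w(-436, 273))/(195085 + ((-70086 - 168936) + 32894)) = ((-6 - 100*(-4)²) + (506 - 18*273))/(195085 + ((-70086 - 168936) + 32894)) = ((-6 - 100*16) + (506 - 4914))/(195085 + (-239022 + 32894)) = ((-6 - 1600) - 4408)/(195085 - 206128) = (-1606 - 4408)/(-11043) = -6014*(-1/11043) = 6014/11043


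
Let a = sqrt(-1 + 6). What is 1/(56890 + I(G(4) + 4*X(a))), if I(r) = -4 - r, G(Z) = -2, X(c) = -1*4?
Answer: 1/56904 ≈ 1.7573e-5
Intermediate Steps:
a = sqrt(5) ≈ 2.2361
X(c) = -4
1/(56890 + I(G(4) + 4*X(a))) = 1/(56890 + (-4 - (-2 + 4*(-4)))) = 1/(56890 + (-4 - (-2 - 16))) = 1/(56890 + (-4 - 1*(-18))) = 1/(56890 + (-4 + 18)) = 1/(56890 + 14) = 1/56904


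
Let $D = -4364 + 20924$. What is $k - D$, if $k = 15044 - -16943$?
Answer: $15427$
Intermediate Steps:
$D = 16560$
$k = 31987$ ($k = 15044 + 16943 = 31987$)
$k - D = 31987 - 16560 = 15427$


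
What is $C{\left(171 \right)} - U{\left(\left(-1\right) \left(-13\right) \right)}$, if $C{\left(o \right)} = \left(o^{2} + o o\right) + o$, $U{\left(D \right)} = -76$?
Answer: $58729$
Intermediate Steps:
$C{\left(o \right)} = o + 2 o^{2}$ ($C{\left(o \right)} = \left(o^{2} + o^{2}\right) + o = 2 o^{2} + o = o + 2 o^{2}$)
$C{\left(171 \right)} - U{\left(\left(-1\right) \left(-13\right) \right)} = 171 \left(1 + 2 \cdot 171\right) - -76 = 171 \left(1 + 342\right) + 76 = 171 \cdot 343 + 76 = 58653 + 76 = 58729$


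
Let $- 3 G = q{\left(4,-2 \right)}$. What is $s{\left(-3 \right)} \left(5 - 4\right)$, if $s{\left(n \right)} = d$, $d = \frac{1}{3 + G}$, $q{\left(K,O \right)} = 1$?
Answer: $\frac{3}{8} \approx 0.375$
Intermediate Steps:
$G = - \frac{1}{3}$ ($G = \left(- \frac{1}{3}\right) 1 = - \frac{1}{3} \approx -0.33333$)
$d = \frac{3}{8}$ ($d = \frac{1}{3 - \frac{1}{3}} = \frac{1}{\frac{8}{3}} = \frac{3}{8} \approx 0.375$)
$s{\left(n \right)} = \frac{3}{8}$
$s{\left(-3 \right)} \left(5 - 4\right) = \frac{3 \left(5 - 4\right)}{8} = \frac{3}{8} \cdot 1 = \frac{3}{8}$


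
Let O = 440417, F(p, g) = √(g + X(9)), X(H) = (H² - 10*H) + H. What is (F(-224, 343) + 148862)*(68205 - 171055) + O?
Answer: -15310016283 - 719950*√7 ≈ -1.5312e+10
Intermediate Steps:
X(H) = H² - 9*H
F(p, g) = √g (F(p, g) = √(g + 9*(-9 + 9)) = √(g + 9*0) = √(g + 0) = √g)
(F(-224, 343) + 148862)*(68205 - 171055) + O = (√343 + 148862)*(68205 - 171055) + 440417 = (7*√7 + 148862)*(-102850) + 440417 = (148862 + 7*√7)*(-102850) + 440417 = (-15310456700 - 719950*√7) + 440417 = -15310016283 - 719950*√7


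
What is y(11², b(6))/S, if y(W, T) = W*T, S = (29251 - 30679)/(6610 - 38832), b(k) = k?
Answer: 1949431/119 ≈ 16382.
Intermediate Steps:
S = 714/16111 (S = -1428/(-32222) = -1428*(-1/32222) = 714/16111 ≈ 0.044318)
y(W, T) = T*W
y(11², b(6))/S = (6*11²)/(714/16111) = (6*121)*(16111/714) = 726*(16111/714) = 1949431/119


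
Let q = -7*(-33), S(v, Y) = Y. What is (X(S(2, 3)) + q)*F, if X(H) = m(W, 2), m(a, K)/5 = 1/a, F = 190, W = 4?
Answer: 88255/2 ≈ 44128.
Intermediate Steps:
m(a, K) = 5/a
q = 231
X(H) = 5/4
(X(S(2, 3)) + q)*F = (5/4 + 231)*190 = (929/4)*190 = 88255/2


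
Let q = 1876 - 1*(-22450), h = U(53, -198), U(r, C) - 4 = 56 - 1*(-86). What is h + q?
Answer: 24472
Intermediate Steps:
U(r, C) = 146 (U(r, C) = 4 + (56 - 1*(-86)) = 4 + (56 + 86) = 4 + 142 = 146)
h = 146
q = 24326 (q = 1876 + 22450 = 24326)
h + q = 146 + 24326 = 24472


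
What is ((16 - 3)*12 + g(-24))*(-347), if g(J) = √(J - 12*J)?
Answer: -54132 - 694*√66 ≈ -59770.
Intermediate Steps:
g(J) = √11*√(-J) (g(J) = √(-11*J) = √11*√(-J))
((16 - 3)*12 + g(-24))*(-347) = ((16 - 3)*12 + √11*√(-1*(-24)))*(-347) = (13*12 + √11*√24)*(-347) = (156 + √11*(2*√6))*(-347) = (156 + 2*√66)*(-347) = -54132 - 694*√66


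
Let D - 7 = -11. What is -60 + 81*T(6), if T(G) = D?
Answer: -384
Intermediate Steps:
D = -4 (D = 7 - 11 = -4)
T(G) = -4
-60 + 81*T(6) = -60 + 81*(-4) = -60 - 324 = -384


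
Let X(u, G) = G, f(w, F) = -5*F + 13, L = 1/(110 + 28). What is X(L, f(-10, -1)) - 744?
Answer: -726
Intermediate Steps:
L = 1/138 ≈ 0.0072464
f(w, F) = 13 - 5*F
X(L, f(-10, -1)) - 744 = (13 - 5*(-1)) - 744 = (13 + 5) - 744 = 18 - 744 = -726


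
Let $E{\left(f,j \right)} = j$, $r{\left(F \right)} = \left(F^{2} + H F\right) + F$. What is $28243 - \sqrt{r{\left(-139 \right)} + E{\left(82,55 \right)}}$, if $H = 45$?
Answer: $28243 - \sqrt{12982} \approx 28129.0$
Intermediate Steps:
$r{\left(F \right)} = F^{2} + 46 F$ ($r{\left(F \right)} = \left(F^{2} + 45 F\right) + F = F^{2} + 46 F$)
$28243 - \sqrt{r{\left(-139 \right)} + E{\left(82,55 \right)}} = 28243 - \sqrt{- 139 \left(46 - 139\right) + 55} = 28243 - \sqrt{\left(-139\right) \left(-93\right) + 55} = 28243 - \sqrt{12927 + 55} = 28243 - \sqrt{12982}$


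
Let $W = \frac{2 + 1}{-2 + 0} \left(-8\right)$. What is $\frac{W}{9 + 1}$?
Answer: $\frac{6}{5} \approx 1.2$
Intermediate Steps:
$W = 12$ ($W = \frac{3}{-2} \left(-8\right) = 3 \left(- \frac{1}{2}\right) \left(-8\right) = \left(- \frac{3}{2}\right) \left(-8\right) = 12$)
$\frac{W}{9 + 1} = \frac{12}{9 + 1} = \frac{12}{10} = 12 \cdot \frac{1}{10} = \frac{6}{5}$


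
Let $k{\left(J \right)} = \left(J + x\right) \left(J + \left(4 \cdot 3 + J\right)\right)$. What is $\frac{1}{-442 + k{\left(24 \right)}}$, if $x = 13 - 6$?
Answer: $\frac{1}{1418} \approx 0.00070522$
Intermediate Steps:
$x = 7$ ($x = 13 - 6 = 7$)
$k{\left(J \right)} = \left(7 + J\right) \left(12 + 2 J\right)$ ($k{\left(J \right)} = \left(J + 7\right) \left(J + \left(4 \cdot 3 + J\right)\right) = \left(7 + J\right) \left(J + \left(12 + J\right)\right) = \left(7 + J\right) \left(12 + 2 J\right)$)
$\frac{1}{-442 + k{\left(24 \right)}} = \frac{1}{-442 + \left(84 + 2 \cdot 24^{2} + 26 \cdot 24\right)} = \frac{1}{-442 + \left(84 + 2 \cdot 576 + 624\right)} = \frac{1}{-442 + \left(84 + 1152 + 624\right)} = \frac{1}{-442 + 1860} = \frac{1}{1418}$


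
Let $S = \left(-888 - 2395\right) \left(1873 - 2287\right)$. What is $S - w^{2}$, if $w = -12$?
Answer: $1359018$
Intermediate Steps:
$S = 1359162$ ($S = \left(-3283\right) \left(-414\right) = 1359162$)
$S - w^{2} = 1359162 - \left(-12\right)^{2} = 1359162 - 144 = 1359018$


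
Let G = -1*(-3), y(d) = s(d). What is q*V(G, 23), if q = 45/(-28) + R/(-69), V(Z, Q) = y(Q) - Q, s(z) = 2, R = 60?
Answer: 4785/92 ≈ 52.011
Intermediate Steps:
y(d) = 2
G = 3
V(Z, Q) = 2 - Q
q = -1595/644 (q = 45/(-28) + 60/(-69) = 45*(-1/28) + 60*(-1/69) = -45/28 - 20/23 = -1595/644 ≈ -2.4767)
q*V(G, 23) = -1595*(2 - 1*23)/644 = -1595*(2 - 23)/644 = -1595/644*(-21) = 4785/92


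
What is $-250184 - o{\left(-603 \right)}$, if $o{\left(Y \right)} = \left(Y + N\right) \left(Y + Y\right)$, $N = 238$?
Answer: $-690374$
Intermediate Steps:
$o{\left(Y \right)} = 2 Y \left(238 + Y\right)$ ($o{\left(Y \right)} = \left(Y + 238\right) \left(Y + Y\right) = \left(238 + Y\right) 2 Y = 2 Y \left(238 + Y\right)$)
$-250184 - o{\left(-603 \right)} = -250184 - 2 \left(-603\right) \left(238 - 603\right) = -250184 - 2 \left(-603\right) \left(-365\right) = -250184 - 440190 = -690374$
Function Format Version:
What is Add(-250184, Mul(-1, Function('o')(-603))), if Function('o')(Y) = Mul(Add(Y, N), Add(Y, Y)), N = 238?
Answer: -690374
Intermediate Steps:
Function('o')(Y) = Mul(2, Y, Add(238, Y)) (Function('o')(Y) = Mul(Add(Y, 238), Add(Y, Y)) = Mul(Add(238, Y), Mul(2, Y)) = Mul(2, Y, Add(238, Y)))
Add(-250184, Mul(-1, Function('o')(-603))) = Add(-250184, Mul(-1, Mul(2, -603, Add(238, -603)))) = Add(-250184, Mul(-1, Mul(2, -603, -365))) = Add(-250184, Mul(-1, 440190)) = Add(-250184, -440190) = -690374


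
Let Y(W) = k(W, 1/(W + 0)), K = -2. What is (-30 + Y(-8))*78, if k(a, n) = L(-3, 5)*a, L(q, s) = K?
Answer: -1092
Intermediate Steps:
L(q, s) = -2
k(a, n) = -2*a
Y(W) = -2*W
(-30 + Y(-8))*78 = (-30 - 2*(-8))*78 = (-30 + 16)*78 = -14*78 = -1092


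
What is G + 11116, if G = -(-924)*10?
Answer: 20356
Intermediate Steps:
G = 9240 (G = -21*(-440) = 9240)
G + 11116 = 9240 + 11116 = 20356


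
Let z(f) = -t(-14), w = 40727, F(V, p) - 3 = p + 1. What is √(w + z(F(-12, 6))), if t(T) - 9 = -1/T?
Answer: 3*√886746/14 ≈ 201.79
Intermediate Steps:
F(V, p) = 4 + p (F(V, p) = 3 + (p + 1) = 3 + (1 + p) = 4 + p)
t(T) = 9 - 1/T
z(f) = -127/14 (z(f) = -(9 - 1/(-14)) = -(9 - 1*(-1/14)) = -(9 + 1/14) = -1*127/14 = -127/14)
√(w + z(F(-12, 6))) = √(40727 - 127/14) = √(570051/14) = 3*√886746/14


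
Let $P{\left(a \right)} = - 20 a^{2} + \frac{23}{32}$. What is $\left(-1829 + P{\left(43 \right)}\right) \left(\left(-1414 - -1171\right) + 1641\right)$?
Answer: $- \frac{868063635}{16} \approx -5.4254 \cdot 10^{7}$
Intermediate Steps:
$P{\left(a \right)} = \frac{23}{32} - 20 a^{2}$ ($P{\left(a \right)} = - 20 a^{2} + 23 \cdot \frac{1}{32} = - 20 a^{2} + \frac{23}{32} = \frac{23}{32} - 20 a^{2}$)
$\left(-1829 + P{\left(43 \right)}\right) \left(\left(-1414 - -1171\right) + 1641\right) = \left(-1829 + \left(\frac{23}{32} - 20 \cdot 43^{2}\right)\right) \left(\left(-1414 - -1171\right) + 1641\right) = \left(-1829 + \left(\frac{23}{32} - 36980\right)\right) \left(\left(-1414 + 1171\right) + 1641\right) = \left(-1829 + \left(\frac{23}{32} - 36980\right)\right) \left(-243 + 1641\right) = \left(-1829 - \frac{1183337}{32}\right) 1398 = \left(- \frac{1241865}{32}\right) 1398 = - \frac{868063635}{16}$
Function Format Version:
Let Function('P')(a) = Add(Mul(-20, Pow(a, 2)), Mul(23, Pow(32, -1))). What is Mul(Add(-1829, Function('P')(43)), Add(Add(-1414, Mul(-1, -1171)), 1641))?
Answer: Rational(-868063635, 16) ≈ -5.4254e+7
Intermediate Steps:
Function('P')(a) = Add(Rational(23, 32), Mul(-20, Pow(a, 2))) (Function('P')(a) = Add(Mul(-20, Pow(a, 2)), Mul(23, Rational(1, 32))) = Add(Mul(-20, Pow(a, 2)), Rational(23, 32)) = Add(Rational(23, 32), Mul(-20, Pow(a, 2))))
Mul(Add(-1829, Function('P')(43)), Add(Add(-1414, Mul(-1, -1171)), 1641)) = Mul(Add(-1829, Add(Rational(23, 32), Mul(-20, Pow(43, 2)))), Add(Add(-1414, Mul(-1, -1171)), 1641)) = Mul(Add(-1829, Add(Rational(23, 32), Mul(-20, 1849))), Add(Add(-1414, 1171), 1641)) = Mul(Add(-1829, Add(Rational(23, 32), -36980)), Add(-243, 1641)) = Mul(Add(-1829, Rational(-1183337, 32)), 1398) = Mul(Rational(-1241865, 32), 1398) = Rational(-868063635, 16)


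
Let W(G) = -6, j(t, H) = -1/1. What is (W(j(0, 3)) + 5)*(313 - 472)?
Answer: 159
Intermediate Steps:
j(t, H) = -1 (j(t, H) = -1*1 = -1)
(W(j(0, 3)) + 5)*(313 - 472) = (-6 + 5)*(313 - 472) = -1*(-159) = 159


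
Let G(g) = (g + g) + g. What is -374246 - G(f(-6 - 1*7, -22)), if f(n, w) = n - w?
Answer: -374273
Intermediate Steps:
G(g) = 3*g (G(g) = 2*g + g = 3*g)
-374246 - G(f(-6 - 1*7, -22)) = -374246 - 3*((-6 - 1*7) - 1*(-22)) = -374246 - 3*((-6 - 7) + 22) = -374246 - 3*(-13 + 22) = -374246 - 3*9 = -374246 - 1*27 = -374246 - 27 = -374273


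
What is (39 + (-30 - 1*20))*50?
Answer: -550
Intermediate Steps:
(39 + (-30 - 1*20))*50 = (39 + (-30 - 20))*50 = (39 - 50)*50 = -11*50 = -550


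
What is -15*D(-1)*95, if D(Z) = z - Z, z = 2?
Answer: -4275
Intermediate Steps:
D(Z) = 2 - Z
-15*D(-1)*95 = -15*(2 - 1*(-1))*95 = -15*(2 + 1)*95 = -15*3*95 = -45*95 = -4275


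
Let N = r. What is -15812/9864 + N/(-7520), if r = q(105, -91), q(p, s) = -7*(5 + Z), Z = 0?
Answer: -2964025/1854432 ≈ -1.5983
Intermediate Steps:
q(p, s) = -35 (q(p, s) = -7*(5 + 0) = -7*5 = -35)
r = -35
N = -35
-15812/9864 + N/(-7520) = -15812/9864 - 35/(-7520) = -15812*1/9864 - 35*(-1/7520) = -3953/2466 + 7/1504 = -2964025/1854432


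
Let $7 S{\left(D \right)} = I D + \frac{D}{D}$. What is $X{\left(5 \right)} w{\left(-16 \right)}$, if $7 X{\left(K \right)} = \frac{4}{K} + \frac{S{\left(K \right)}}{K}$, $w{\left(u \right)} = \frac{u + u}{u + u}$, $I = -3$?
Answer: $\frac{2}{35} \approx 0.057143$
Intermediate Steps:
$w{\left(u \right)} = 1$ ($w{\left(u \right)} = \frac{2 u}{2 u} = 2 u \frac{1}{2 u} = 1$)
$S{\left(D \right)} = \frac{1}{7} - \frac{3 D}{7}$ ($S{\left(D \right)} = \frac{- 3 D + \frac{D}{D}}{7} = \frac{- 3 D + 1}{7} = \frac{1 - 3 D}{7} = \frac{1}{7} - \frac{3 D}{7}$)
$X{\left(K \right)} = \frac{4}{7 K} + \frac{\frac{1}{7} - \frac{3 K}{7}}{7 K}$ ($X{\left(K \right)} = \frac{\frac{4}{K} + \frac{\frac{1}{7} - \frac{3 K}{7}}{K}}{7} = \frac{4}{7 K} + \frac{\frac{1}{7} - \frac{3 K}{7}}{7 K}$)
$X{\left(5 \right)} w{\left(-16 \right)} = \frac{29 - 15}{49 \cdot 5} \cdot 1 = \frac{1}{49} \cdot \frac{1}{5} \left(29 - 15\right) 1 = \frac{1}{49} \cdot \frac{1}{5} \cdot 14 \cdot 1 = \frac{2}{35} \cdot 1 = \frac{2}{35}$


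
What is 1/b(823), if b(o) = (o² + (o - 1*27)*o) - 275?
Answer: 1/1332162 ≈ 7.5066e-7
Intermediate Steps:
b(o) = -275 + o² + o*(-27 + o) (b(o) = (o² + (o - 27)*o) - 275 = (o² + (-27 + o)*o) - 275 = (o² + o*(-27 + o)) - 275 = -275 + o² + o*(-27 + o))
1/b(823) = 1/(-275 - 27*823 + 2*823²) = 1/(-275 - 22221 + 2*677329) = 1/(-275 - 22221 + 1354658) = 1/1332162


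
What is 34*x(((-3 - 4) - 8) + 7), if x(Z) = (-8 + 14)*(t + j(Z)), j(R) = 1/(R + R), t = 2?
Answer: 1581/4 ≈ 395.25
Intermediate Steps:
j(R) = 1/(2*R)
x(Z) = 12 + 3/Z (x(Z) = (-8 + 14)*(2 + 1/(2*Z)) = 6*(2 + 1/(2*Z)) = 12 + 3/Z)
34*x(((-3 - 4) - 8) + 7) = 34*(12 + 3/(((-3 - 4) - 8) + 7)) = 34*(12 + 3/((-7 - 8) + 7)) = 34*(12 + 3/(-15 + 7)) = 34*(12 + 3/(-8)) = 34*(12 + 3*(-⅛)) = 34*(12 - 3/8) = 34*(93/8) = 1581/4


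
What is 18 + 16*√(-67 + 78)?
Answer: 18 + 16*√11 ≈ 71.066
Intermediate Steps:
18 + 16*√(-67 + 78) = 18 + 16*√11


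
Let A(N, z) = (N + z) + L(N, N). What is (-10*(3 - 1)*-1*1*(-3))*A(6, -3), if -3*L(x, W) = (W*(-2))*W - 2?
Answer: -1660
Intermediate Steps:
L(x, W) = 2/3 + 2*W**2/3 (L(x, W) = -((W*(-2))*W - 2)/3 = -((-2*W)*W - 2)/3 = -(-2*W**2 - 2)/3 = -(-2 - 2*W**2)/3 = 2/3 + 2*W**2/3)
A(N, z) = 2/3 + N + z + 2*N**2/3 (A(N, z) = (N + z) + (2/3 + 2*N**2/3) = 2/3 + N + z + 2*N**2/3)
(-10*(3 - 1)*-1*1*(-3))*A(6, -3) = (-10*(3 - 1)*-1*1*(-3))*(2/3 + 6 - 3 + (2/3)*6**2) = (-20*(-1*(-3)))*(2/3 + 6 - 3 + (2/3)*36) = (-20*3)*(2/3 + 6 - 3 + 24) = -10*6*(83/3) = -60*83/3 = -1660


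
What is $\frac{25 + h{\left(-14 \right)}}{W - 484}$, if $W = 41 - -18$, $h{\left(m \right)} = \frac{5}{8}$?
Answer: $- \frac{41}{680} \approx -0.060294$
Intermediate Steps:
$h{\left(m \right)} = \frac{5}{8}$ ($h{\left(m \right)} = 5 \cdot \frac{1}{8} = \frac{5}{8}$)
$W = 59$ ($W = 41 + 18 = 59$)
$\frac{25 + h{\left(-14 \right)}}{W - 484} = \frac{25 + \frac{5}{8}}{59 - 484} = \frac{1}{-425} \cdot \frac{205}{8} = \left(- \frac{1}{425}\right) \frac{205}{8} = - \frac{41}{680}$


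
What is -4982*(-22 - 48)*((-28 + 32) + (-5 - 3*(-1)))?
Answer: 697480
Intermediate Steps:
-4982*(-22 - 48)*((-28 + 32) + (-5 - 3*(-1))) = -(-348740)*(4 + (-5 + 3)) = -(-348740)*(4 - 2) = -(-348740)*2 = -4982*(-140) = 697480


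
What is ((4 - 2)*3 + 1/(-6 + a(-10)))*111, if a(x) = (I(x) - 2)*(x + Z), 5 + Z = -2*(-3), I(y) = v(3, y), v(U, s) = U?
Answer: 3293/5 ≈ 658.60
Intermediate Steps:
I(y) = 3
Z = 1 (Z = -5 - 2*(-3) = -5 + 6 = 1)
a(x) = 1 + x (a(x) = (3 - 2)*(x + 1) = 1*(1 + x) = 1 + x)
((4 - 2)*3 + 1/(-6 + a(-10)))*111 = ((4 - 2)*3 + 1/(-6 + (1 - 10)))*111 = (2*3 + 1/(-6 - 9))*111 = (6 + 1/(-15))*111 = (6 - 1/15)*111 = (89/15)*111 = 3293/5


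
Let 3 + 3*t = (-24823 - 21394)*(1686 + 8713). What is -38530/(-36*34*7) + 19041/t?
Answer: 4629359112179/1029467875212 ≈ 4.4968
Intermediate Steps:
t = -480610586/3 (t = -1 + ((-24823 - 21394)*(1686 + 8713))/3 = -1 + (-46217*10399)/3 = -1 + (⅓)*(-480610583) = -1 - 480610583/3 = -480610586/3 ≈ -1.6020e+8)
-38530/(-36*34*7) + 19041/t = -38530/(-36*34*7) + 19041/(-480610586/3) = -38530/((-1224*7)) + 19041*(-3/480610586) = -38530/(-8568) - 57123/480610586 = -38530*(-1/8568) - 57123/480610586 = 19265/4284 - 57123/480610586 = 4629359112179/1029467875212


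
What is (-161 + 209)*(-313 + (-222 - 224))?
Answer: -36432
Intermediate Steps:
(-161 + 209)*(-313 + (-222 - 224)) = 48*(-313 - 446) = 48*(-759) = -36432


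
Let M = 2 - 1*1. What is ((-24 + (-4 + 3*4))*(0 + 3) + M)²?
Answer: 2209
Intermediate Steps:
M = 1 (M = 2 - 1 = 1)
((-24 + (-4 + 3*4))*(0 + 3) + M)² = ((-24 + (-4 + 3*4))*(0 + 3) + 1)² = ((-24 + (-4 + 12))*3 + 1)² = ((-24 + 8)*3 + 1)² = (-16*3 + 1)² = (-48 + 1)² = (-47)² = 2209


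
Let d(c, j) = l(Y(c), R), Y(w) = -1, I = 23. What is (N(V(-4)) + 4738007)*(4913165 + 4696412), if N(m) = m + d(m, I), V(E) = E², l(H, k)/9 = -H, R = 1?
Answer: 45530483332464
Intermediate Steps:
l(H, k) = -9*H (l(H, k) = 9*(-H) = -9*H)
d(c, j) = 9 (d(c, j) = -9*(-1) = 9)
N(m) = 9 + m (N(m) = m + 9 = 9 + m)
(N(V(-4)) + 4738007)*(4913165 + 4696412) = ((9 + (-4)²) + 4738007)*(4913165 + 4696412) = ((9 + 16) + 4738007)*9609577 = (25 + 4738007)*9609577 = 4738032*9609577 = 45530483332464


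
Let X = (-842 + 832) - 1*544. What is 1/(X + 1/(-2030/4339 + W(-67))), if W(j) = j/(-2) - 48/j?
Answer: -19622295/10870170004 ≈ -0.0018052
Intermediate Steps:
W(j) = -48/j - j/2 (W(j) = j*(-½) - 48/j = -j/2 - 48/j = -48/j - j/2)
X = -554 (X = -10 - 544 = -554)
1/(X + 1/(-2030/4339 + W(-67))) = 1/(-554 + 1/(-2030/4339 + (-48/(-67) - ½*(-67)))) = 1/(-554 + 1/(-2030*1/4339 + (-48*(-1/67) + 67/2))) = 1/(-554 + 1/(-2030/4339 + (48/67 + 67/2))) = 1/(-554 + 1/(-2030/4339 + 4585/134)) = 1/(-554 + 1/(19622295/581426)) = 1/(-554 + 581426/19622295) = 1/(-10870170004/19622295) = -19622295/10870170004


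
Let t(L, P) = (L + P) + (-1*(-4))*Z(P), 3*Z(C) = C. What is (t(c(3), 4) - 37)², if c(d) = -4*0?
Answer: 6889/9 ≈ 765.44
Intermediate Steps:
Z(C) = C/3
c(d) = 0
t(L, P) = L + 7*P/3 (t(L, P) = (L + P) + (-1*(-4))*(P/3) = (L + P) + 4*(P/3) = (L + P) + 4*P/3 = L + 7*P/3)
(t(c(3), 4) - 37)² = ((0 + (7/3)*4) - 37)² = ((0 + 28/3) - 37)² = (28/3 - 37)² = (-83/3)² = 6889/9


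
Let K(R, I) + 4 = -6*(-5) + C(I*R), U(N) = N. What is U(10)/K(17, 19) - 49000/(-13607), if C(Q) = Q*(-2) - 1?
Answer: 30292930/8449947 ≈ 3.5850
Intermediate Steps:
C(Q) = -1 - 2*Q (C(Q) = -2*Q - 1 = -1 - 2*Q)
K(R, I) = 25 - 2*I*R (K(R, I) = -4 + (-6*(-5) + (-1 - 2*I*R)) = -4 + (30 + (-1 - 2*I*R)) = -4 + (29 - 2*I*R) = 25 - 2*I*R)
U(10)/K(17, 19) - 49000/(-13607) = 10/(25 - 2*19*17) - 49000/(-13607) = 10/(25 - 646) - 49000*(-1/13607) = 10/(-621) + 49000/13607 = 10*(-1/621) + 49000/13607 = -10/621 + 49000/13607 = 30292930/8449947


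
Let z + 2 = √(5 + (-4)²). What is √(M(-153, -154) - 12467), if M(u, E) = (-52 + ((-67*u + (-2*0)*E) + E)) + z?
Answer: √(-2424 + √21) ≈ 49.188*I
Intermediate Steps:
z = -2 + √21 (z = -2 + √(5 + (-4)²) = -2 + √(5 + 16) = -2 + √21 ≈ 2.5826)
M(u, E) = -54 + E + √21 - 67*u (M(u, E) = (-52 + ((-67*u + (-2*0)*E) + E)) + (-2 + √21) = (-52 + ((-67*u + 0*E) + E)) + (-2 + √21) = (-52 + ((-67*u + 0) + E)) + (-2 + √21) = (-52 + (-67*u + E)) + (-2 + √21) = (-52 + (E - 67*u)) + (-2 + √21) = (-52 + E - 67*u) + (-2 + √21) = -54 + E + √21 - 67*u)
√(M(-153, -154) - 12467) = √((-54 - 154 + √21 - 67*(-153)) - 12467) = √((-54 - 154 + √21 + 10251) - 12467) = √((10043 + √21) - 12467) = √(-2424 + √21)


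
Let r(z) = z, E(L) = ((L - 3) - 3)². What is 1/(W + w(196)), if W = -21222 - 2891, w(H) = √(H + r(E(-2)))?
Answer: -24113/581436509 - 2*√65/581436509 ≈ -4.1499e-5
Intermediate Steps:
E(L) = (-6 + L)² (E(L) = ((-3 + L) - 3)² = (-6 + L)²)
w(H) = √(64 + H) (w(H) = √(H + (-6 - 2)²) = √(H + (-8)²) = √(H + 64) = √(64 + H))
W = -24113
1/(W + w(196)) = 1/(-24113 + √(64 + 196)) = 1/(-24113 + √260) = 1/(-24113 + 2*√65)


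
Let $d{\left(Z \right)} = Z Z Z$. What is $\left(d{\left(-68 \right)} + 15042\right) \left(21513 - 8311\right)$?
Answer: $-3952546780$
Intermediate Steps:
$d{\left(Z \right)} = Z^{3}$ ($d{\left(Z \right)} = Z^{2} Z = Z^{3}$)
$\left(d{\left(-68 \right)} + 15042\right) \left(21513 - 8311\right) = \left(\left(-68\right)^{3} + 15042\right) \left(21513 - 8311\right) = \left(-314432 + 15042\right) 13202 = \left(-299390\right) 13202 = -3952546780$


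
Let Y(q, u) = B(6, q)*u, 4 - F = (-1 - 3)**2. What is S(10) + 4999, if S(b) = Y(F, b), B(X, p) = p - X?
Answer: 4819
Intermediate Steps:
F = -12 (F = 4 - (-1 - 3)**2 = 4 - 1*(-4)**2 = 4 - 1*16 = 4 - 16 = -12)
Y(q, u) = u*(-6 + q) (Y(q, u) = (q - 1*6)*u = (q - 6)*u = (-6 + q)*u = u*(-6 + q))
S(b) = -18*b (S(b) = b*(-6 - 12) = b*(-18) = -18*b)
S(10) + 4999 = -18*10 + 4999 = -180 + 4999 = 4819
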